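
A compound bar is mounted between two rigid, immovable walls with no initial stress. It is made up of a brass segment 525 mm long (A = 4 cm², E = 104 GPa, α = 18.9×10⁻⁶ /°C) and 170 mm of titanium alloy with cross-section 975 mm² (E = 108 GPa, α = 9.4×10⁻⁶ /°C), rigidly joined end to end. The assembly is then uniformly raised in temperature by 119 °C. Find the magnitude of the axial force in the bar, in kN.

With the walls removed the bar would change length by δ_free = Σ αᵢΔT Lᵢ = 18.9×10⁻⁶×119×525 + 9.4×10⁻⁶×119×170 = 1.371 mm.
Since the ends are fixed, an axial force P builds up, equal in every segment, with P · Σ Lᵢ/(AᵢEᵢ) = δ_free.
The series flexibility is Σ Lᵢ/(AᵢEᵢ) = 525/(400×104×10³) + 170/(975×108×10³) = 1.423×10⁻⁵ mm/N.
So P = 1.371 / 1.423×10⁻⁵ = 96.31 kN, compressive.

P ≈ 96.3 kN (compressive)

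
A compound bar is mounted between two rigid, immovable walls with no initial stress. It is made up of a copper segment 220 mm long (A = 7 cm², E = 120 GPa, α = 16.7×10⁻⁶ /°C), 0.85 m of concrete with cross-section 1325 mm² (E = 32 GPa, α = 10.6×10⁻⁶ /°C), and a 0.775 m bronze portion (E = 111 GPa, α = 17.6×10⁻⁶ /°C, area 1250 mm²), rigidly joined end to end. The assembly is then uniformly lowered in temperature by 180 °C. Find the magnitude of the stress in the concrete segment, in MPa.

If the supports were absent, the total length change would be Σ αᵢΔT Lᵢ = 16.7×10⁻⁶×180×220 + 10.6×10⁻⁶×180×850 + 17.6×10⁻⁶×180×775 = 4.738 mm.
The rigid supports impose zero overall length change; the single axial force P common to all segments must satisfy P Σ Lᵢ/(AᵢEᵢ) = δ_free.
The series flexibility is Σ Lᵢ/(AᵢEᵢ) = 220/(700×120×10³) + 850/(1325×32×10³) + 775/(1250×111×10³) = 2.825×10⁻⁵ mm/N.
P = 4.738 / 2.825×10⁻⁵ = 167700 N = 167.7 kN, tensile.
σ_{concrete} = P / A = 167700 / 1325 = 126.6 MPa.

σ ≈ 127 MPa (tensile)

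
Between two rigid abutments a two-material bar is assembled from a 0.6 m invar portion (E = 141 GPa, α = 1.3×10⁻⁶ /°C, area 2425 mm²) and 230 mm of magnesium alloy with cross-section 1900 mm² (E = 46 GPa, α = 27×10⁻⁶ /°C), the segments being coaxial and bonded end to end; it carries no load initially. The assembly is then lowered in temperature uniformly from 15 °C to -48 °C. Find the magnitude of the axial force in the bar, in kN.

If the supports were absent, the total length change would be Σ αᵢΔT Lᵢ = 1.3×10⁻⁶×63×600 + 27×10⁻⁶×63×230 = 0.4404 mm.
Since the ends are fixed, an axial force P builds up, equal in every segment, with P · Σ Lᵢ/(AᵢEᵢ) = δ_free.
Σ Lᵢ/(AᵢEᵢ) = 600/(2425×141×10³) + 230/(1900×46×10³) = 4.386×10⁻⁶ mm/N.
Hence P = δ_free / Σ(L/AE) = 0.4404/4.386×10⁻⁶ = 100.4 kN (tensile).

P ≈ 100 kN (tensile)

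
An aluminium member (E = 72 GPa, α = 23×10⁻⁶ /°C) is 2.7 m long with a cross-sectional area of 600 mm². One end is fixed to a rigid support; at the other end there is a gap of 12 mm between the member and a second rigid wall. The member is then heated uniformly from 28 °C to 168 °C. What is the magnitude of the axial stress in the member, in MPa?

If the wall were absent the member would grow by αΔT L = 23×10⁻⁶ × 140 × 2700 = 8.694 mm.
Since δ_free = 8.69 mm is less than the 12 mm gap, the member never touches the wall. No axial force develops.

σ ≈ 0 MPa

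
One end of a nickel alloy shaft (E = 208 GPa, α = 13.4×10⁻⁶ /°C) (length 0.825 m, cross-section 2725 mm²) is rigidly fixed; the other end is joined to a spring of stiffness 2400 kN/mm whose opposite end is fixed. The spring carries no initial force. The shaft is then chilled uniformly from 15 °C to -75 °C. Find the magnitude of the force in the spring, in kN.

P ≈ 531 kN

Free thermal contraction: δ_free = αΔT L = 13.4×10⁻⁶ × 90 × 825 = 0.995 mm.
Let P be the tensile force in the spring. The shaft extends elastically by PL/(AE) and the spring stretches by P/k; together these equal δ_free.
P [ L/(AE) + 1/k ] = δ_free → P [ 825/(2725×208×10³) + 1/(2400×10³) ] = 0.995.
P = 0.995 / 1.872×10⁻⁶ = 531400 N.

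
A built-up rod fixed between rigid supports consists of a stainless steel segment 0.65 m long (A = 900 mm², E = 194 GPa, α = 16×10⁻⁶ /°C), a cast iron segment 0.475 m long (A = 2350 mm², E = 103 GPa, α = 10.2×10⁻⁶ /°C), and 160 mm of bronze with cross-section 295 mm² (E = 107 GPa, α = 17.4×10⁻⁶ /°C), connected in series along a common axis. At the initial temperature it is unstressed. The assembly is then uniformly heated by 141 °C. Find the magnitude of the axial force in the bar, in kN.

P ≈ 236 kN (compressive)

If the supports were absent, the total length change would be Σ αᵢΔT Lᵢ = 16×10⁻⁶×141×650 + 10.2×10⁻⁶×141×475 + 17.4×10⁻⁶×141×160 = 2.542 mm.
The rigid supports impose zero overall length change; the single axial force P common to all segments must satisfy P Σ Lᵢ/(AᵢEᵢ) = δ_free.
The series flexibility is Σ Lᵢ/(AᵢEᵢ) = 650/(900×194×10³) + 475/(2350×103×10³) + 160/(295×107×10³) = 1.075×10⁻⁵ mm/N.
Hence P = δ_free / Σ(L/AE) = 2.542/1.075×10⁻⁵ = 236.4 kN (compressive).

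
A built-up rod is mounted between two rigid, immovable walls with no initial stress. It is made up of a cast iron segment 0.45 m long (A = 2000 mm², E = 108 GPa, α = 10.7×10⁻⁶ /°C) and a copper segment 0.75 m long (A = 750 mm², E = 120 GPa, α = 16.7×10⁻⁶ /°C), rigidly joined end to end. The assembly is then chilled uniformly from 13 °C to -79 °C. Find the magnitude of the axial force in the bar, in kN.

If the supports were absent, the total length change would be Σ αᵢΔT Lᵢ = 10.7×10⁻⁶×92×450 + 16.7×10⁻⁶×92×750 = 1.595 mm.
The rigid supports impose zero overall length change; the single axial force P common to all segments must satisfy P Σ Lᵢ/(AᵢEᵢ) = δ_free.
Σ Lᵢ/(AᵢEᵢ) = 450/(2000×108×10³) + 750/(750×120×10³) = 1.042×10⁻⁵ mm/N.
P = 1.595 / 1.042×10⁻⁵ = 153100 N = 153.1 kN, tensile.

P ≈ 153 kN (tensile)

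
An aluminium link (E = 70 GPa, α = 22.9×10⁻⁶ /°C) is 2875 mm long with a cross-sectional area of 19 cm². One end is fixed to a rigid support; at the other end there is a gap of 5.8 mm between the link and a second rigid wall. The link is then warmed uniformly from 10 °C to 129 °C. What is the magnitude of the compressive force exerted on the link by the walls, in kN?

If the wall were absent the link would grow by αΔT L = 22.9×10⁻⁶ × 119 × 2875 = 7.835 mm.
The gap closes (δ_free > 5.8 mm) and the wall then resists a further 7.835 − 5.8 = 2.035 mm of expansion.
So σ = E(δ_free − g)/L = 70×10³ × 2.035/2875 = 49.54 MPa.
Force on the wall = σA = 49.54 × 1900 mm² = 94.13 kN.

P ≈ 94.1 kN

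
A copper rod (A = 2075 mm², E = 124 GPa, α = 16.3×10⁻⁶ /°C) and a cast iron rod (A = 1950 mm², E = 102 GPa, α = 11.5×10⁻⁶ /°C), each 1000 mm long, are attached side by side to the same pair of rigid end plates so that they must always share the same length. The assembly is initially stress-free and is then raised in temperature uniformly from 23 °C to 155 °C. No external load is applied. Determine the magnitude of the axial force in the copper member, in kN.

P ≈ 71.1 kN (compressive in the copper)

Equilibrium of a rigid end plate with no external load gives equal and opposite internal forces ±P in the two members. Since α_{copper} > α_{cast iron}, heating drives the copper into compression and the cast iron into tension.
Setting the final lengths equal and cancelling L: (α₁ − α₂)ΔT = P/(A₁E₁) + P/(A₂E₂).
|α₁ − α₂|·ΔT = 4.8×10⁻⁶ × 132 = 0.0006336.
1/(A₁E₁) + 1/(A₂E₂) = 1/(2075×124×10³) + 1/(1950×102×10³) = 8.914×10⁻⁹ N⁻¹.
P = 0.0006336 / 8.914×10⁻⁹ = 71080 N = 71.08 kN.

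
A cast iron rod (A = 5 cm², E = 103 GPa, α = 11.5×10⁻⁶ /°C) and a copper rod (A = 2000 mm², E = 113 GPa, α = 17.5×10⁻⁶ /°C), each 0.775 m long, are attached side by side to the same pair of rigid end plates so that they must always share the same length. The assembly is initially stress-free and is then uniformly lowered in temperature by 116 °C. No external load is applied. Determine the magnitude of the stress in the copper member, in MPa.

Equilibrium of a rigid end plate with no external load gives equal and opposite internal forces ±P in the two members. Since α_{copper} > α_{cast iron}, cooling drives the copper into tension and the cast iron into compression.
Equating the net (thermal + elastic) strains gives |α₁ − α₂|·ΔT = P·[1/(A₁E₁) + 1/(A₂E₂)].
|α₁ − α₂|·ΔT = 6×10⁻⁶ × 116 = 0.000696.
1/(A₁E₁) + 1/(A₂E₂) = 1/(500×103×10³) + 1/(2000×113×10³) = 2.384×10⁻⁸ N⁻¹.
P = 0.000696 / 2.384×10⁻⁸ = 29190 N = 29.19 kN.
σ_{copper} = P/A₂ = 29190/2000 = 14.6 MPa, tensile.

σ ≈ 14.6 MPa (tensile)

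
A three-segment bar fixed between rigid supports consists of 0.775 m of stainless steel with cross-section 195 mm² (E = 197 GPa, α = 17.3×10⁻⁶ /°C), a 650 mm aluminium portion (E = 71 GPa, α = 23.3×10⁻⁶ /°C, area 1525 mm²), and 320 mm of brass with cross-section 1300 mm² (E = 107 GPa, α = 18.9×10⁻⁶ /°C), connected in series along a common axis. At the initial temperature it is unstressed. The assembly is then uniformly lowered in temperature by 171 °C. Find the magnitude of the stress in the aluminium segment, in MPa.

With the walls removed the bar would change length by δ_free = Σ αᵢΔT Lᵢ = 17.3×10⁻⁶×171×775 + 23.3×10⁻⁶×171×650 + 18.9×10⁻⁶×171×320 = 5.917 mm.
The walls prevent any net length change, so an axial force P (same in every segment) develops. Compatibility: P · Σ Lᵢ/(AᵢEᵢ) = δ_free.
The series flexibility is Σ Lᵢ/(AᵢEᵢ) = 775/(195×197×10³) + 650/(1525×71×10³) + 320/(1300×107×10³) = 2.848×10⁻⁵ mm/N.
P = 5.917 / 2.848×10⁻⁵ = 207800 N = 207.8 kN, tensile.
σ_{aluminium} = P / A = 207800 / 1525 = 136.2 MPa.

σ ≈ 136 MPa (tensile)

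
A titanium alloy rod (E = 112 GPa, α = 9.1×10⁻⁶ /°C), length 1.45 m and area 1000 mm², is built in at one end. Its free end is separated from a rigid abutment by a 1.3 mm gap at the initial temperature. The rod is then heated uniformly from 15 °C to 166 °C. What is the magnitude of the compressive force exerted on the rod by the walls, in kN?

P ≈ 53.5 kN

If the wall were absent the rod would grow by αΔT L = 9.1×10⁻⁶ × 151 × 1450 = 1.992 mm.
After closing the 1.3 mm clearance, 1.992 − 1.3 = 0.6924 mm of expansion remains to be suppressed by the wall.
So σ = E(δ_free − g)/L = 112×10³ × 0.6924/1450 = 53.49 MPa.
P = σA = 53.49 × 1000 = 53.49 kN.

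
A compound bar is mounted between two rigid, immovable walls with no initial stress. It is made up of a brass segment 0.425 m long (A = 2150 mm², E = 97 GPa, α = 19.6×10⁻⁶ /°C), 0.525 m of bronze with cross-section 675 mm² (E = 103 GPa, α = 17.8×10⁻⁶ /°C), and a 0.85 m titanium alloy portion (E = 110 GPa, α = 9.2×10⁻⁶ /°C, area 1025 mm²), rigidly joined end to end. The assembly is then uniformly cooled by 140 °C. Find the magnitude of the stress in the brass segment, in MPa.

σ ≈ 96.9 MPa (tensile)

Free thermal contraction of the whole bar: Σ αᵢΔT Lᵢ = 19.6×10⁻⁶×140×425 + 17.8×10⁻⁶×140×525 + 9.2×10⁻⁶×140×850 = 3.569 mm.
The walls prevent any net length change, so an axial force P (same in every segment) develops. Compatibility: P · Σ Lᵢ/(AᵢEᵢ) = δ_free.
Σ Lᵢ/(AᵢEᵢ) = 425/(2150×97×10³) + 525/(675×103×10³) + 850/(1025×110×10³) = 1.713×10⁻⁵ mm/N.
Hence P = δ_free / Σ(L/AE) = 3.569/1.713×10⁻⁵ = 208.4 kN (tensile).
σ_{brass} = P / A = 208400 / 2150 = 96.93 MPa.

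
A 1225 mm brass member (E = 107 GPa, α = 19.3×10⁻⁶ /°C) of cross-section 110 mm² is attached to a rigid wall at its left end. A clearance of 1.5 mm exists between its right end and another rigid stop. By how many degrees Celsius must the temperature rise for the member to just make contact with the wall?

ΔT ≈ 63.4 °C

Contact occurs when the free expansion equals the gap: αΔT L = 1.5 mm.
So ΔT = g/(αL) = 1.5/(19.3×10⁻⁶ × 1225) = 63.45 °C.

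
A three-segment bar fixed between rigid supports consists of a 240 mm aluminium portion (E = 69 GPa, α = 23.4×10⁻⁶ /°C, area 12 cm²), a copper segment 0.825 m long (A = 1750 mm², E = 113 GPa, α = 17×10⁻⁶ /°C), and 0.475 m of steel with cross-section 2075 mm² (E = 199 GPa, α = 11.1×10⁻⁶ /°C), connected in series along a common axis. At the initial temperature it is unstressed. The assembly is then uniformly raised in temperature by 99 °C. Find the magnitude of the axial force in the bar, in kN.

P ≈ 300 kN (compressive)

With the walls removed the bar would change length by δ_free = Σ αᵢΔT Lᵢ = 23.4×10⁻⁶×99×240 + 17×10⁻⁶×99×825 + 11.1×10⁻⁶×99×475 = 2.466 mm.
The rigid supports impose zero overall length change; the single axial force P common to all segments must satisfy P Σ Lᵢ/(AᵢEᵢ) = δ_free.
The series flexibility is Σ Lᵢ/(AᵢEᵢ) = 240/(1200×69×10³) + 825/(1750×113×10³) + 475/(2075×199×10³) = 8.221×10⁻⁶ mm/N.
So P = 2.466 / 8.221×10⁻⁶ = 300 kN, compressive.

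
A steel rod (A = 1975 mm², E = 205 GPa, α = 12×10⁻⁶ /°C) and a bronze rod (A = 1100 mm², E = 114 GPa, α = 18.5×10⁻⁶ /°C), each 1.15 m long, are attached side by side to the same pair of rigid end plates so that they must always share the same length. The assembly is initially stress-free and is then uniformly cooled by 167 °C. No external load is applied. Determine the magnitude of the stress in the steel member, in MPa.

σ ≈ 52.6 MPa (compressive)

Equilibrium of a rigid end plate with no external load gives equal and opposite internal forces ±P in the two members. Since α_{bronze} > α_{steel}, cooling drives the bronze into tension and the steel into compression.
Equating the net (thermal + elastic) strains gives |α₁ − α₂|·ΔT = P·[1/(A₁E₁) + 1/(A₂E₂)].
|α₁ − α₂|·ΔT = 6.5×10⁻⁶ × 167 = 0.001085.
1/(A₁E₁) + 1/(A₂E₂) = 1/(1975×205×10³) + 1/(1100×114×10³) = 1.044×10⁻⁸ N⁻¹.
So P = 0.001085 / 1.044×10⁻⁸ = 103.9 kN.
σ_{steel} = P/A₁ = 103900/1975 = 52.62 MPa, compressive.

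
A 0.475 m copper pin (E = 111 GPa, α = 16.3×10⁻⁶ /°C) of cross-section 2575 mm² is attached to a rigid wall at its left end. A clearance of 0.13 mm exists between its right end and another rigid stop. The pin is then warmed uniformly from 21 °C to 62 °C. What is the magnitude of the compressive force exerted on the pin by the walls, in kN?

Unrestrained expansion: δ_free = αΔT L = 16.3×10⁻⁶ × 41 × 475 = 0.3174 mm.
The gap closes (δ_free > 0.13 mm) and the wall then resists a further 0.3174 − 0.13 = 0.1874 mm of expansion.
Compatibility: PL/(AE) = 0.1874 mm, so σ = P/A = E × (0.1874/475) = 43.8 MPa.
Force on the wall = σA = 43.8 × 2575 mm² = 112.8 kN.

P ≈ 113 kN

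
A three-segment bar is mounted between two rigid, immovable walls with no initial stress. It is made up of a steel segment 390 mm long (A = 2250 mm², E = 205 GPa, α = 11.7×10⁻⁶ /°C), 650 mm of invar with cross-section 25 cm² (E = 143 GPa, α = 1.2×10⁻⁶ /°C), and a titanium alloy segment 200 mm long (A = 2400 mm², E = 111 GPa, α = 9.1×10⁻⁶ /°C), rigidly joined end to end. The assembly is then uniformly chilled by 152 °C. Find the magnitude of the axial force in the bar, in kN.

P ≈ 319 kN (tensile)

With the walls removed the bar would change length by δ_free = Σ αᵢΔT Lᵢ = 11.7×10⁻⁶×152×390 + 1.2×10⁻⁶×152×650 + 9.1×10⁻⁶×152×200 = 1.089 mm.
The rigid supports impose zero overall length change; the single axial force P common to all segments must satisfy P Σ Lᵢ/(AᵢEᵢ) = δ_free.
The series flexibility is Σ Lᵢ/(AᵢEᵢ) = 390/(2250×205×10³) + 650/(2500×143×10³) + 200/(2400×111×10³) = 3.414×10⁻⁶ mm/N.
So P = 1.089 / 3.414×10⁻⁶ = 318.9 kN, tensile.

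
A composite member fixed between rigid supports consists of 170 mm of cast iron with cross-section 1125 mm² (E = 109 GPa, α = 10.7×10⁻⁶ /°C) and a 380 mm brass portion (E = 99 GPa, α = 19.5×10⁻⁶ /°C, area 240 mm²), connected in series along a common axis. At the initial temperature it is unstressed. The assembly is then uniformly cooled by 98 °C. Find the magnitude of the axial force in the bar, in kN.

With the walls removed the bar would change length by δ_free = Σ αᵢΔT Lᵢ = 10.7×10⁻⁶×98×170 + 19.5×10⁻⁶×98×380 = 0.9044 mm.
Since the ends are fixed, an axial force P builds up, equal in every segment, with P · Σ Lᵢ/(AᵢEᵢ) = δ_free.
The series flexibility is Σ Lᵢ/(AᵢEᵢ) = 170/(1125×109×10³) + 380/(240×99×10³) = 1.738×10⁻⁵ mm/N.
Hence P = δ_free / Σ(L/AE) = 0.9044/1.738×10⁻⁵ = 52.04 kN (tensile).

P ≈ 52 kN (tensile)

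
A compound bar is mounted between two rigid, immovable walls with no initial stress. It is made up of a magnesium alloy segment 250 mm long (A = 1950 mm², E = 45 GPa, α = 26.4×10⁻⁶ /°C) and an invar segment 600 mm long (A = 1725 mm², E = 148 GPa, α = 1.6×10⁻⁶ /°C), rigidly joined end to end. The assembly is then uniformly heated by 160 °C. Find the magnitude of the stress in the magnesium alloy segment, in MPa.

With the walls removed the bar would change length by δ_free = Σ αᵢΔT Lᵢ = 26.4×10⁻⁶×160×250 + 1.6×10⁻⁶×160×600 = 1.21 mm.
Since the ends are fixed, an axial force P builds up, equal in every segment, with P · Σ Lᵢ/(AᵢEᵢ) = δ_free.
Σ Lᵢ/(AᵢEᵢ) = 250/(1950×45×10³) + 600/(1725×148×10³) = 5.199×10⁻⁶ mm/N.
Hence P = δ_free / Σ(L/AE) = 1.21/5.199×10⁻⁶ = 232.7 kN (compressive).
σ_{magnesium alloy} = P / A = 232700 / 1950 = 119.3 MPa.

σ ≈ 119 MPa (compressive)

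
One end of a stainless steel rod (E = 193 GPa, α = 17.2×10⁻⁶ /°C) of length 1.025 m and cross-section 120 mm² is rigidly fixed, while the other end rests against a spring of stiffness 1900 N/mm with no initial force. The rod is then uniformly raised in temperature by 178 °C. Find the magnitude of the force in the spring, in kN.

Free thermal expansion: δ_free = αΔT L = 17.2×10⁻⁶ × 178 × 1025 = 3.138 mm.
With a force P in the spring, the elastic change of the rod is PL/(AE) and that of the spring is P/k; compatibility requires their sum to equal δ_free.
P [ L/(AE) + 1/k ] = δ_free → P [ 1025/(120×193×10³) + 1/(1900) ] = 3.138.
P = 3.138 / 0.0005706 = 5500 N.

P ≈ 5.5 kN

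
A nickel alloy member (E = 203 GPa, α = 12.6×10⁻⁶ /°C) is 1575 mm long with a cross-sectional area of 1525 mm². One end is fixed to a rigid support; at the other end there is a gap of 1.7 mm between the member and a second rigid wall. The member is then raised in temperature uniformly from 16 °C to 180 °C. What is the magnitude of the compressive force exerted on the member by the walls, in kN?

P ≈ 306 kN

If the wall were absent the member would grow by αΔT L = 12.6×10⁻⁶ × 164 × 1575 = 3.255 mm.
The gap closes (δ_free > 1.7 mm) and the wall then resists a further 3.255 − 1.7 = 1.555 mm of expansion.
Compatibility: PL/(AE) = 1.555 mm, so σ = P/A = E × (1.555/1575) = 200.4 MPa.
P = σA = 200.4 × 1525 = 305.6 kN.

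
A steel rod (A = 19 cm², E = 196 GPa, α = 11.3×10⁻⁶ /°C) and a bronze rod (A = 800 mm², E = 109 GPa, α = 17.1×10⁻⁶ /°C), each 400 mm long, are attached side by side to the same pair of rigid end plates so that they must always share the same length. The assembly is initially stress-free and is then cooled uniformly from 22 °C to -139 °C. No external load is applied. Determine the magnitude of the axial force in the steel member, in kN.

P ≈ 66 kN (compressive in the steel)

The bronze has the larger α, so on cooling it would change length more than the steel if both were free. The rigid plates force a common final length, so the bronze is put into tension and the steel into compression, with equal and opposite forces P (no external load).
Compatibility of the two members (thermal + elastic change equal): (α₁ − α₂)ΔT = P·[1/(A₁E₁) + 1/(A₂E₂)].
|α₁ − α₂|·ΔT = 5.8×10⁻⁶ × 161 = 0.0009338.
1/(A₁E₁) + 1/(A₂E₂) = 1/(1900×196×10³) + 1/(800×109×10³) = 1.415×10⁻⁸ N⁻¹.
So P = 0.0009338 / 1.415×10⁻⁸ = 65.98 kN.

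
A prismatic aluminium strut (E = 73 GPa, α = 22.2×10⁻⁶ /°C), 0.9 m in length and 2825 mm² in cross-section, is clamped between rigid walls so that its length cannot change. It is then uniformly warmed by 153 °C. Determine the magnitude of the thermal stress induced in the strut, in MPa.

σ ≈ 248 MPa (compressive)

Because both ends are immovable the net strain is zero, and the suppressed thermal strain is αΔT = 22.2×10⁻⁶ × 153 = 3396.6×10⁻⁶.
Hence σ = E·αΔT = 73×10³ × 3396.6×10⁻⁶ = 248 MPa, compressive.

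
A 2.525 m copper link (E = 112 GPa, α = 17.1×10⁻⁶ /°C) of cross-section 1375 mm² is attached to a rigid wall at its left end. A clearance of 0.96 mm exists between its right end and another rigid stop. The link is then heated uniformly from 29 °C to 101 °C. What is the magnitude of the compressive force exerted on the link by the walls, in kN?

P ≈ 131 kN

If the wall were absent the link would grow by αΔT L = 17.1×10⁻⁶ × 72 × 2525 = 3.109 mm.
This exceeds the 0.96 mm gap, so the wall pushes back. The portion of expansion that must be recovered elastically is δ_free − gap = 3.109 − 0.96 = 2.149 mm.
That suppressed elongation corresponds to σ = E·Δ/L = 112×10³ × 2.149/2525 = 95.31 MPa.
P = σA = 95.31 × 1375 = 131.1 kN.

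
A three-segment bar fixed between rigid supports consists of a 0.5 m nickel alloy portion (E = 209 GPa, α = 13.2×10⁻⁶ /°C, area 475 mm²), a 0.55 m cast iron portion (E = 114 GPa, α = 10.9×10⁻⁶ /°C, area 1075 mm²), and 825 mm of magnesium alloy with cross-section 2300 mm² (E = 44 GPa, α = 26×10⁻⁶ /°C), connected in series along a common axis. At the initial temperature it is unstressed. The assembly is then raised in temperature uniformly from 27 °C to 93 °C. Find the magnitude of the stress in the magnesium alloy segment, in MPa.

If the supports were absent, the total length change would be Σ αᵢΔT Lᵢ = 13.2×10⁻⁶×66×500 + 10.9×10⁻⁶×66×550 + 26×10⁻⁶×66×825 = 2.247 mm.
Since the ends are fixed, an axial force P builds up, equal in every segment, with P · Σ Lᵢ/(AᵢEᵢ) = δ_free.
The series flexibility is Σ Lᵢ/(AᵢEᵢ) = 500/(475×209×10³) + 550/(1075×114×10³) + 825/(2300×44×10³) = 1.768×10⁻⁵ mm/N.
So P = 2.247 / 1.768×10⁻⁵ = 127.1 kN, compressive.
σ_{magnesium alloy} = P / A = 127100 / 2300 = 55.27 MPa.

σ ≈ 55.3 MPa (compressive)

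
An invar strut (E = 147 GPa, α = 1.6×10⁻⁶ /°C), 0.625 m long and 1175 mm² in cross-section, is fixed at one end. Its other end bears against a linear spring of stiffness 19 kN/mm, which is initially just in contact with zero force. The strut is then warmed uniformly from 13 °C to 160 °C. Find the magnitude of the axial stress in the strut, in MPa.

σ ≈ 2.22 MPa (compressive)

Free thermal expansion: δ_free = αΔT L = 1.6×10⁻⁶ × 147 × 625 = 0.147 mm.
With a force P in the spring, the elastic change of the strut is PL/(AE) and that of the spring is P/k; compatibility requires their sum to equal δ_free.
P [ L/(AE) + 1/k ] = δ_free → P [ 625/(1175×147×10³) + 1/(19×10³) ] = 0.147.
P = 0.147 / 5.625×10⁻⁵ = 2613 N.
σ = P/A = 2613/1175 = 2.224 MPa.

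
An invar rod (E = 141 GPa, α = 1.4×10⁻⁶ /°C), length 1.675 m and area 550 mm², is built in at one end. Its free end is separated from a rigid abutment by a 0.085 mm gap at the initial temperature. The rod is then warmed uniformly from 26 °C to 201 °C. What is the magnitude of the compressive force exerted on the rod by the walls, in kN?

Free thermal elongation = αΔT L = 1.4×10⁻⁶ × 175 × 1675 = 0.4104 mm.
The gap closes (δ_free > 0.085 mm) and the wall then resists a further 0.4104 − 0.085 = 0.3254 mm of expansion.
So σ = E(δ_free − g)/L = 141×10³ × 0.3254/1675 = 27.39 MPa.
Force on the wall = σA = 27.39 × 550 mm² = 15.06 kN.

P ≈ 15.1 kN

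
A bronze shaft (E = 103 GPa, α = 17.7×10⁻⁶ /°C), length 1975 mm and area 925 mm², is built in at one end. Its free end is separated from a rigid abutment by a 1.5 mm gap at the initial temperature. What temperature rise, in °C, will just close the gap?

Contact occurs when the free expansion equals the gap: αΔT L = 1.5 mm.
So ΔT = g/(αL) = 1.5/(17.7×10⁻⁶ × 1975) = 42.91 °C.

ΔT ≈ 42.9 °C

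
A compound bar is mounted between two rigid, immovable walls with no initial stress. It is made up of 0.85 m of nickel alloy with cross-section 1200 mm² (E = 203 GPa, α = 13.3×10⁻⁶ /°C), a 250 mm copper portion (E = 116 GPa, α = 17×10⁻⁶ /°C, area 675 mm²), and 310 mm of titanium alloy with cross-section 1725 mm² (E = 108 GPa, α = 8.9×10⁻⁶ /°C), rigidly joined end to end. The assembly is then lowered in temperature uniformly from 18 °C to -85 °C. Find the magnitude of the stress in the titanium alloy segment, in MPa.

σ ≈ 131 MPa (tensile)

Free thermal contraction of the whole bar: Σ αᵢΔT Lᵢ = 13.3×10⁻⁶×103×850 + 17×10⁻⁶×103×250 + 8.9×10⁻⁶×103×310 = 1.886 mm.
The walls prevent any net length change, so an axial force P (same in every segment) develops. Compatibility: P · Σ Lᵢ/(AᵢEᵢ) = δ_free.
The series flexibility is Σ Lᵢ/(AᵢEᵢ) = 850/(1200×203×10³) + 250/(675×116×10³) + 310/(1725×108×10³) = 8.346×10⁻⁶ mm/N.
Hence P = δ_free / Σ(L/AE) = 1.886/8.346×10⁻⁶ = 226 kN (tensile).
σ_{titanium alloy} = P / A = 226000 / 1725 = 131 MPa.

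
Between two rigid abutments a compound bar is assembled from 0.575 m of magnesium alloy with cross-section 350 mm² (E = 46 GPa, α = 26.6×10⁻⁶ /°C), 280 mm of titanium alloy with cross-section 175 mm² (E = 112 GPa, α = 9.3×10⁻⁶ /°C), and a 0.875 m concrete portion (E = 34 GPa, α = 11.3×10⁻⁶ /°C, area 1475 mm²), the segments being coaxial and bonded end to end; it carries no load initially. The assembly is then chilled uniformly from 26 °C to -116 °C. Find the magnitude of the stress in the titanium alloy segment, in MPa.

Free thermal contraction of the whole bar: Σ αᵢΔT Lᵢ = 26.6×10⁻⁶×142×575 + 9.3×10⁻⁶×142×280 + 11.3×10⁻⁶×142×875 = 3.946 mm.
Since the ends are fixed, an axial force P builds up, equal in every segment, with P · Σ Lᵢ/(AᵢEᵢ) = δ_free.
The series flexibility is Σ Lᵢ/(AᵢEᵢ) = 575/(350×46×10³) + 280/(175×112×10³) + 875/(1475×34×10³) = 6.745×10⁻⁵ mm/N.
So P = 3.946 / 6.745×10⁻⁵ = 58.5 kN, tensile.
σ_{titanium alloy} = P / A = 58500 / 175 = 334.3 MPa.

σ ≈ 334 MPa (tensile)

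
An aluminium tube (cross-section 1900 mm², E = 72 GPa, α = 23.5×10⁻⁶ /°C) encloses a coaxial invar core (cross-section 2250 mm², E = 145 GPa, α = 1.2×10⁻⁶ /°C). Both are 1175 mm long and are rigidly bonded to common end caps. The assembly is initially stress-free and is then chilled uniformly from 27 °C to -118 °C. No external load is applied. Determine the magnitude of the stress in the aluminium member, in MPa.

Both members must finish at the same length. With the larger α, the aluminium tends to over-contract; the plates restrain it, putting the aluminium in tension and the invar in compression. With no external load the two internal forces are equal and opposite, magnitude P.
Equating the net (thermal + elastic) strains gives |α₁ − α₂|·ΔT = P·[1/(A₁E₁) + 1/(A₂E₂)].
|α₁ − α₂|·ΔT = 22.3×10⁻⁶ × 145 = 0.003233.
1/(A₁E₁) + 1/(A₂E₂) = 1/(1900×72×10³) + 1/(2250×145×10³) = 1.038×10⁻⁸ N⁻¹.
So P = 0.003233 / 1.038×10⁻⁸ = 311.7 kN.
σ_{aluminium} = P/A₁ = 311700/1900 = 164 MPa, tensile.

σ ≈ 164 MPa (tensile)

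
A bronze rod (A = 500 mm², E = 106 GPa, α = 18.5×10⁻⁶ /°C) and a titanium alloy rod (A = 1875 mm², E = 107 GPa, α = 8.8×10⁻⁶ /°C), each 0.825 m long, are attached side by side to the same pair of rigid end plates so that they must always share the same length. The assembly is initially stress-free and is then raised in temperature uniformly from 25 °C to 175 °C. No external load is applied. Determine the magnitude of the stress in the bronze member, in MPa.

Equilibrium of a rigid end plate with no external load gives equal and opposite internal forces ±P in the two members. Since α_{bronze} > α_{titanium alloy}, heating drives the bronze into compression and the titanium alloy into tension.
Compatibility of the two members (thermal + elastic change equal): (α₁ − α₂)ΔT = P·[1/(A₁E₁) + 1/(A₂E₂)].
|α₁ − α₂|·ΔT = 9.7×10⁻⁶ × 150 = 0.001455.
1/(A₁E₁) + 1/(A₂E₂) = 1/(500×106×10³) + 1/(1875×107×10³) = 2.385×10⁻⁸ N⁻¹.
So P = 0.001455 / 2.385×10⁻⁸ = 61 kN.
σ_{bronze} = P/A₁ = 61000/500 = 122 MPa, compressive.

σ ≈ 122 MPa (compressive)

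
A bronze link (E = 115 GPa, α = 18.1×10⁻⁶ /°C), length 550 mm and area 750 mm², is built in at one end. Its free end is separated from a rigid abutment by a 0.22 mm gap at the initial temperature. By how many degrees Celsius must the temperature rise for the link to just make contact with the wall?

Contact occurs when the free expansion equals the gap: αΔT L = 0.22 mm.
ΔT = 0.22 / (18.1×10⁻⁶ × 550) = 22.1 °C.

ΔT ≈ 22.1 °C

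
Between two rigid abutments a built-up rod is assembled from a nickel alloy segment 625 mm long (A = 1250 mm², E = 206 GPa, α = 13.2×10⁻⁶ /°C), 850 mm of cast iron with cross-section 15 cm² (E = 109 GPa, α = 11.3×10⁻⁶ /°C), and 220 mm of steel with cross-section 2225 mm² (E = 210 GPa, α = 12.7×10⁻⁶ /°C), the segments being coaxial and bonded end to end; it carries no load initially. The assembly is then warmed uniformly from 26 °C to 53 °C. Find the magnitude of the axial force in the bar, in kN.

P ≈ 68.9 kN (compressive)

If the supports were absent, the total length change would be Σ αᵢΔT Lᵢ = 13.2×10⁻⁶×27×625 + 11.3×10⁻⁶×27×850 + 12.7×10⁻⁶×27×220 = 0.5575 mm.
The rigid supports impose zero overall length change; the single axial force P common to all segments must satisfy P Σ Lᵢ/(AᵢEᵢ) = δ_free.
Σ Lᵢ/(AᵢEᵢ) = 625/(1250×206×10³) + 850/(1500×109×10³) + 220/(2225×210×10³) = 8.097×10⁻⁶ mm/N.
Hence P = δ_free / Σ(L/AE) = 0.5575/8.097×10⁻⁶ = 68.86 kN (compressive).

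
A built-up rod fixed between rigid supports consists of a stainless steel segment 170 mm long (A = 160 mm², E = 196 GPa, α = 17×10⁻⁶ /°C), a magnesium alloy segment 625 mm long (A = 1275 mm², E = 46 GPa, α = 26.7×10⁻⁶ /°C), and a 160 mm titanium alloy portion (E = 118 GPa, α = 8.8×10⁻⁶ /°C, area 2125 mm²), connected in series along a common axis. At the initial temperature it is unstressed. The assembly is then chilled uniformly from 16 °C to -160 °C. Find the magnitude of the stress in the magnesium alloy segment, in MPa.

σ ≈ 173 MPa (tensile)

With the walls removed the bar would change length by δ_free = Σ αᵢΔT Lᵢ = 17×10⁻⁶×176×170 + 26.7×10⁻⁶×176×625 + 8.8×10⁻⁶×176×160 = 3.693 mm.
Since the ends are fixed, an axial force P builds up, equal in every segment, with P · Σ Lᵢ/(AᵢEᵢ) = δ_free.
The series flexibility is Σ Lᵢ/(AᵢEᵢ) = 170/(160×196×10³) + 625/(1275×46×10³) + 160/(2125×118×10³) = 1.672×10⁻⁵ mm/N.
P = 3.693 / 1.672×10⁻⁵ = 221000 N = 221 kN, tensile.
σ_{magnesium alloy} = P / A = 221000 / 1275 = 173.3 MPa.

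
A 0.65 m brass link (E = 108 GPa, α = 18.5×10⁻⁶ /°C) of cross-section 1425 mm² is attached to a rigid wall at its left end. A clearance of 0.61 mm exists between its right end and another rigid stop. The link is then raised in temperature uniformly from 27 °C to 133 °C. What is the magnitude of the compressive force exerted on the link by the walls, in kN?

P ≈ 157 kN

Free thermal elongation = αΔT L = 18.5×10⁻⁶ × 106 × 650 = 1.275 mm.
The gap closes (δ_free > 0.61 mm) and the wall then resists a further 1.275 − 0.61 = 0.6647 mm of expansion.
That suppressed elongation corresponds to σ = E·Δ/L = 108×10³ × 0.6647/650 = 110.4 MPa.
P = σA = 110.4 × 1425 = 157.4 kN.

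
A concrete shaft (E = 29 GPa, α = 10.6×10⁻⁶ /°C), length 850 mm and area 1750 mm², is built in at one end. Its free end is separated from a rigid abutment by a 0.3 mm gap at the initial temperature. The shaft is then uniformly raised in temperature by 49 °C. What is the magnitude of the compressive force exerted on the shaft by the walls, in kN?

P ≈ 8.45 kN

Free thermal elongation = αΔT L = 10.6×10⁻⁶ × 49 × 850 = 0.4415 mm.
This exceeds the 0.3 mm gap, so the wall pushes back. The portion of expansion that must be recovered elastically is δ_free − gap = 0.4415 − 0.3 = 0.1415 mm.
Compatibility: PL/(AE) = 0.1415 mm, so σ = P/A = E × (0.1415/850) = 4.827 MPa.
Force on the wall = σA = 4.827 × 1750 mm² = 8.448 kN.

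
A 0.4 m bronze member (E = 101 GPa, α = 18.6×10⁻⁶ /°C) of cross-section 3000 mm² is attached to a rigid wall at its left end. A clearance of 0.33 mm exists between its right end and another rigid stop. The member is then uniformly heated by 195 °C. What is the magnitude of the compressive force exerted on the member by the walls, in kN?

If the wall were absent the member would grow by αΔT L = 18.6×10⁻⁶ × 195 × 400 = 1.451 mm.
After closing the 0.33 mm clearance, 1.451 − 0.33 = 1.121 mm of expansion remains to be suppressed by the wall.
So σ = E(δ_free − g)/L = 101×10³ × 1.121/400 = 283 MPa.
P = σA = 283 × 3000 = 849 kN.

P ≈ 849 kN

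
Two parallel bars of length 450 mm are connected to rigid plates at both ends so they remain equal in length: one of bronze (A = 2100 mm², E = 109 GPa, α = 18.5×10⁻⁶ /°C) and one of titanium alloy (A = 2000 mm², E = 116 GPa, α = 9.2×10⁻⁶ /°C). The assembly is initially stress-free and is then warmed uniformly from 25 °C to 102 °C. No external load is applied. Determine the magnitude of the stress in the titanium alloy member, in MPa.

σ ≈ 41.3 MPa (tensile)

The bronze has the larger α, so on heating it would change length more than the titanium alloy if both were free. The rigid plates force a common final length, so the bronze is put into compression and the titanium alloy into tension, with equal and opposite forces P (no external load).
Compatibility of the two members (thermal + elastic change equal): (α₁ − α₂)ΔT = P·[1/(A₁E₁) + 1/(A₂E₂)].
|α₁ − α₂|·ΔT = 9.3×10⁻⁶ × 77 = 0.0007161.
1/(A₁E₁) + 1/(A₂E₂) = 1/(2100×109×10³) + 1/(2000×116×10³) = 8.679×10⁻⁹ N⁻¹.
So P = 0.0007161 / 8.679×10⁻⁹ = 82.51 kN.
σ_{titanium alloy} = P/A₂ = 82510/2000 = 41.25 MPa, tensile.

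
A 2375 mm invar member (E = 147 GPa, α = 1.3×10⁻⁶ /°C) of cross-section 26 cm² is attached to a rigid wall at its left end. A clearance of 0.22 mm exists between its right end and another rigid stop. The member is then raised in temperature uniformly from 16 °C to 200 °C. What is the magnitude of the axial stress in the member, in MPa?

σ ≈ 21.5 MPa (compressive)

Unrestrained expansion: δ_free = αΔT L = 1.3×10⁻⁶ × 184 × 2375 = 0.5681 mm.
The gap closes (δ_free > 0.22 mm) and the wall then resists a further 0.5681 − 0.22 = 0.3481 mm of expansion.
That suppressed elongation corresponds to σ = E·Δ/L = 147×10³ × 0.3481/2375 = 21.55 MPa.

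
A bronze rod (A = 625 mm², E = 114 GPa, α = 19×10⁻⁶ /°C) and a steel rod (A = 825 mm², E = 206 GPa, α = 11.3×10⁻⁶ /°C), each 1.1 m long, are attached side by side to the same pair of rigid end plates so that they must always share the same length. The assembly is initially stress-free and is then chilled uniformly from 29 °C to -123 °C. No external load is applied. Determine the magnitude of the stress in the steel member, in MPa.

Equilibrium of a rigid end plate with no external load gives equal and opposite internal forces ±P in the two members. Since α_{bronze} > α_{steel}, cooling drives the bronze into tension and the steel into compression.
Equating the net (thermal + elastic) strains gives |α₁ − α₂|·ΔT = P·[1/(A₁E₁) + 1/(A₂E₂)].
|α₁ − α₂|·ΔT = 7.7×10⁻⁶ × 152 = 0.00117.
1/(A₁E₁) + 1/(A₂E₂) = 1/(625×114×10³) + 1/(825×206×10³) = 1.992×10⁻⁸ N⁻¹.
So P = 0.00117 / 1.992×10⁻⁸ = 58.76 kN.
σ_{steel} = P/A₂ = 58760/825 = 71.22 MPa, compressive.

σ ≈ 71.2 MPa (compressive)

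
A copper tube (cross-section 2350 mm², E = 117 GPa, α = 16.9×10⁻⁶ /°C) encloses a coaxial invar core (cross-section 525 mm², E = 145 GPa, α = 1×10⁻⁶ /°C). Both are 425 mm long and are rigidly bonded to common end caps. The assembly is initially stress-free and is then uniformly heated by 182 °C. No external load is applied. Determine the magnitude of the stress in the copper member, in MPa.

Equilibrium of a rigid end plate with no external load gives equal and opposite internal forces ±P in the two members. Since α_{copper} > α_{invar}, heating drives the copper into compression and the invar into tension.
Compatibility of the two members (thermal + elastic change equal): (α₁ − α₂)ΔT = P·[1/(A₁E₁) + 1/(A₂E₂)].
|α₁ − α₂|·ΔT = 15.9×10⁻⁶ × 182 = 0.002894.
1/(A₁E₁) + 1/(A₂E₂) = 1/(2350×117×10³) + 1/(525×145×10³) = 1.677×10⁻⁸ N⁻¹.
So P = 0.002894 / 1.677×10⁻⁸ = 172.5 kN.
σ_{copper} = P/A₁ = 172500/2350 = 73.41 MPa, compressive.

σ ≈ 73.4 MPa (compressive)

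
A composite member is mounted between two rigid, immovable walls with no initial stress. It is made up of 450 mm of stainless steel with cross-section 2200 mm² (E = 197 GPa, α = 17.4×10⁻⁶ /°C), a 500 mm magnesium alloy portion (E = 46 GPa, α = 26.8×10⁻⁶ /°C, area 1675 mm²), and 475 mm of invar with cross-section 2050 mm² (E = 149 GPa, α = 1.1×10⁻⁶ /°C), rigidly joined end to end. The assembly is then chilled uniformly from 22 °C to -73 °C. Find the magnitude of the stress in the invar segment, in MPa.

σ ≈ 111 MPa (tensile)

With the walls removed the bar would change length by δ_free = Σ αᵢΔT Lᵢ = 17.4×10⁻⁶×95×450 + 26.8×10⁻⁶×95×500 + 1.1×10⁻⁶×95×475 = 2.066 mm.
The rigid supports impose zero overall length change; the single axial force P common to all segments must satisfy P Σ Lᵢ/(AᵢEᵢ) = δ_free.
The series flexibility is Σ Lᵢ/(AᵢEᵢ) = 450/(2200×197×10³) + 500/(1675×46×10³) + 475/(2050×149×10³) = 9.083×10⁻⁶ mm/N.
So P = 2.066 / 9.083×10⁻⁶ = 227.5 kN, tensile.
σ_{invar} = P / A = 227500 / 2050 = 111 MPa.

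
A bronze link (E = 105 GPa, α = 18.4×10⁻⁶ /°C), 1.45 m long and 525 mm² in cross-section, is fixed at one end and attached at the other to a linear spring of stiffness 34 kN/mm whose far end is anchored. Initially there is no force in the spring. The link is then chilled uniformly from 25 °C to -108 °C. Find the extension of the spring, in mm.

δ ≈ 1.87 mm

Free thermal contraction: δ_free = αΔT L = 18.4×10⁻⁶ × 133 × 1450 = 3.548 mm.
Let P be the tensile force in the spring. The link extends elastically by PL/(AE) and the spring stretches by P/k; together these equal δ_free.
P [ L/(AE) + 1/k ] = δ_free → P [ 1450/(525×105×10³) + 1/(34×10³) ] = 3.548.
P = 3.548 / 5.572×10⁻⁵ = 63690 N.
Spring extension = P/k = 63690/(34×10³) = 1.873 mm.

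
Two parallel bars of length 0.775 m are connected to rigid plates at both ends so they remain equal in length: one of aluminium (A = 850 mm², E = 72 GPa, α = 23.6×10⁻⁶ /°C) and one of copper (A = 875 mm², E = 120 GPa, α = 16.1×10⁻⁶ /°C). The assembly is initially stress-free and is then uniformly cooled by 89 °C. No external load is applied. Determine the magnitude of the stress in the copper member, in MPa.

The aluminium has the larger α, so on cooling it would change length more than the copper if both were free. The rigid plates force a common final length, so the aluminium is put into tension and the copper into compression, with equal and opposite forces P (no external load).
Equating the net (thermal + elastic) strains gives |α₁ − α₂|·ΔT = P·[1/(A₁E₁) + 1/(A₂E₂)].
|α₁ − α₂|·ΔT = 7.5×10⁻⁶ × 89 = 0.0006675.
1/(A₁E₁) + 1/(A₂E₂) = 1/(850×72×10³) + 1/(875×120×10³) = 2.586×10⁻⁸ N⁻¹.
P = 0.0006675 / 2.586×10⁻⁸ = 25810 N = 25.81 kN.
σ_{copper} = P/A₂ = 25810/875 = 29.5 MPa, compressive.

σ ≈ 29.5 MPa (compressive)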